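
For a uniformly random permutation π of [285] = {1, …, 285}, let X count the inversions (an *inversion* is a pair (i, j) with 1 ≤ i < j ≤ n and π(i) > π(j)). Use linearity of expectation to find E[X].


Write X = Σ X_I over the C(285, 2) = 40470 pairs i < j, with X_I the indicator of one inversion.
There are 40470 indicators.
For each fixed pair i < j, the values π(i) and π(j) are two distinct elements of {1, …, 285} in uniformly random order; by symmetry P[π(i) > π(j)] = 1/2.
By linearity: E[X] = 40470 · (1/2) = C(285, 2) · (1/2) = 40470/2 = 20235 ≈ 20235.000000.

E[X] = 20235 = 20235.000000.


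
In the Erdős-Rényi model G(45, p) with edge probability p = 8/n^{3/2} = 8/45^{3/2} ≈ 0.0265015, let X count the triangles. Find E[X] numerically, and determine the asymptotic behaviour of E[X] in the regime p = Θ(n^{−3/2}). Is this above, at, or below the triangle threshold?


Number of potential triangles: C(45, 3) = 14190.
Each occurs with probability p³ ≈ (0.0265015)³ ≈ 1.86128831e-05.
By linearity: E[X] = C(45, 3)·p³ ≈ 14190 · 1.86128831e-05 ≈ 0.264117.
Since α = 3/2 > 1, p = c/n^{3/2} = o(1/n) is below the triangle threshold p ~ 1/n. Asymptotically E[X] ~ (c³/6)·n^{3(1−α)} = (8³/6)·n^{-1.5} → 0, so by Markov's inequality G has no triangles w.h.p.

E[X] ≈ 0.264117; in regime p = Θ(1/n^{3/2}) E[X] tends to 0 (below the triangle threshold p ~ 1/n).


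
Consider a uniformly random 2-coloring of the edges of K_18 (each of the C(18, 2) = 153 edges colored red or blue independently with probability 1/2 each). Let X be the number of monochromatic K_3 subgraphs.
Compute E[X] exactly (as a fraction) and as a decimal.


Let X = Σ_S X_S over the C(18, 3) = 816 subsets S of size 3, where X_S = 1 if the K_3 on S is monochromatic.
For a fixed S, the K_3 on S has C(3, 2) = 3 edges. P[all 3 edges red] = (1/2)^3, and likewise for blue, so P[monochromatic] = 2·(1/2)^3 = 2^{1 − 3} = 1/4.
Summing: E[X] = C(18, 3) · 2^{1 − 3} = 816 · 1/4 = 204.
Numerically: E[X] ≈ 204.00000.

E[X] = C(18,3)·2^(1−C(3,2)) = 204 ≈ 204.00000.


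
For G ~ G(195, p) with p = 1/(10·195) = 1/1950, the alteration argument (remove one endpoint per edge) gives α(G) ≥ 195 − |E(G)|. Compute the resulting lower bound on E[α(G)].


E[|E(G)|] = C(195, 2)·p = 18915 · (1/1950) = 97/10.
E[α(G)] ≥ n − E[|E(G)|] = 195 − 97/10 = 1853/10.
Numerically: ≈ 185.3000.
(This is only a lower bound; the true E[α(G)] may be larger.)

E[α(G)] ≥ 1853/10 ≈ 185.3000.


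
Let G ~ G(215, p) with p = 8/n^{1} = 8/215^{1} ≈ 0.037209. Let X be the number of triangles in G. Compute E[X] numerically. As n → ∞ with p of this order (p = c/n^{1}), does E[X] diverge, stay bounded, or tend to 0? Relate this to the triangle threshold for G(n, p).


Number of potential triangles: C(215, 3) = 1633355.
Each occurs with probability p³ ≈ (0.037209)³ ≈ 5.1517476e-05.
By linearity: E[X] = C(215, 3)·p³ ≈ 1633355 · 5.1517476e-05 ≈ 84.14633.
Here α = 1, so p = 8/n is exactly at the triangle threshold p ~ 1/n. Asymptotically E[X] → c³/6 = 8³/6 = 256/3 ≈ 85.33333, a bounded constant. In this regime the triangle count is asymptotically Poisson(c³/6).

E[X] ≈ 84.14633; in regime p = Θ(1/n^{1}) E[X] stays bounded (at the triangle threshold p ~ 1/n).


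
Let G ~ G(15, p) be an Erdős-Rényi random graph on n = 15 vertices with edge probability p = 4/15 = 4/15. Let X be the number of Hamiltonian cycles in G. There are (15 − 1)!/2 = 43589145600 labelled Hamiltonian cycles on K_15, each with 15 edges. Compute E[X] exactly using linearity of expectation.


K_15 has (15 − 1)!/2 = 43589145600 labelled Hamiltonian cycles.
For each such Hamiltonian cycle H, let X_H = 1 if all 15 edges of H are present in G. Then P[X_H = 1] = p^{15} = (4/15)^{15} = 1073741824/437893890380859375.
Summing the indicators: E[X] = Σ_H E[X_H] = 43589145600 · p^{15} = 43589145600 · 1073741824/437893890380859375 = 7704277975826432/72081298828125.
Numerically: E[X] ≈ 106.883.

E[X] = 43589145600 · (4/15)^{15} = 7704277975826432/72081298828125 ≈ 106.883.


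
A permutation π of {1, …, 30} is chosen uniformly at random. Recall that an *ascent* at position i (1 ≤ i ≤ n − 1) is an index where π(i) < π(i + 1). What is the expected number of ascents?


Write X = Σ X_I over i = 1, …, 29, with X_I the indicator of one ascent.
There are 29 indicators.
For each fixed i, the pair (π(i), π(i+1)) is a uniformly random ordered pair of distinct values from {1, …, 30}; by symmetry P[π(i) < π(i+1)] = 1/2.
By linearity: E[X] = 29 · (1/2) = (30 − 1) · (1/2) = 29/2 ≈ 14.5000.

E[X] = 29/2 = 14.5000.


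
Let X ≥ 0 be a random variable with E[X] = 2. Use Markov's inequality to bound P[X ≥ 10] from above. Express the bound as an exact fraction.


μ = E[X] = 2, a = 10.
Markov: P[X ≥ 10] ≤ μ/a = (2)/10 = 1/5.
Numerically: ≈ 0.2000.
(Since a = 10 > μ = 2.0000, the bound 1/5 is < 1 and informative.)

P[X ≥ 10] ≤ 1/5 ≈ 0.2000.


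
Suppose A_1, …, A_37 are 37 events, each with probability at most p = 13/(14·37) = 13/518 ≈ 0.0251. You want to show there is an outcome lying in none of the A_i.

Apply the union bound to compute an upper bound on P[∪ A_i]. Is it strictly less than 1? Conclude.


Union bound: P[∪_{i=1}^{37} A_i] ≤ Σ_i P[A_i] ≤ 37·p = 37·(13/518) = 13/14.
Numerically: 13/14 ≈ 0.9286.
Is 13/14 < 1? YES.
Since P[∪ A_i] ≤ 13/14 < 1, the complement has P[∩ A_i^c] ≥ 1 − 13/14 = 1/14 > 0, so some outcome avoids every A_i.

37·p = 13/14 ≈ 0.9286; existence CERTIFIED by the union bound.


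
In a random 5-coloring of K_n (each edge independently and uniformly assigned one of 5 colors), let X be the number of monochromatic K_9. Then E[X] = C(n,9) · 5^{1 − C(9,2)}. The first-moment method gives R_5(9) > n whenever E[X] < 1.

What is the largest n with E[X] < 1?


We need C(n, 9) · 5^{1 − 36} < 1, i.e. C(n, 9) < 5^{36 − 1} = 2910383045673370361328125.
Check values of n near the boundary:
  n = 2165: C(2165, 9) = 2832220612024886803272630; 2832220612024886803272630 < 2910383045673370361328125? YES
  n = 2166: C(2166, 9) = 2844037944203015677277940; 2844037944203015677277940 < 2910383045673370361328125? YES
  n = 2167: C(2167, 9) = 2855899084841489792706810; 2855899084841489792706810 < 2910383045673370361328125? YES
  n = 2168: C(2168, 9) = 2867804175977929537095120; 2867804175977929537095120 < 2910383045673370361328125? YES
  n = 2169: C(2169, 9) = 2879753360044504243499683; 2879753360044504243499683 < 2910383045673370361328125? YES
  n = 2170: C(2170, 9) = 2891746779868845075610510; 2891746779868845075610510 < 2910383045673370361328125? YES
  n = 2171: C(2171, 9) = 2903784578674959601827205; 2903784578674959601827205 < 2910383045673370361328125? YES
  n = 2172: C(2172, 9) = 2915866900084148060642020; 2915866900084148060642020 < 2910383045673370361328125? NO
The largest n with C(n, 9) < 2910383045673370361328125 is n = 2171 (where E[X] = 580756915734991920365441/582076609134674072265625 ≈ 0.998). Hence R_5(9) > 2171, i.e. R_5(9) ≥ 2172.

Largest n = 2171; hence R_5(9) > 2171.


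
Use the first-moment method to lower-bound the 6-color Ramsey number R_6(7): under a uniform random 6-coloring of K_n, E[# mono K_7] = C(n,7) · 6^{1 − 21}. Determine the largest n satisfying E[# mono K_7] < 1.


We need C(n, 7) · 6^{1 − 21} < 1, i.e. C(n, 7) < 6^{21 − 1} = 3656158440062976.
Check values of n near the boundary:
  n = 566: C(566, 7) = 3557206237959440; 3557206237959440 < 3656158440062976? YES
  n = 567: C(567, 7) = 3601671315933933; 3601671315933933 < 3656158440062976? YES
  n = 568: C(568, 7) = 3646611956239704; 3646611956239704 < 3656158440062976? YES
  n = 569: C(569, 7) = 3692032389858348; 3692032389858348 < 3656158440062976? NO
The largest n with C(n, 7) < 3656158440062976 is n = 568 (where E[X] = 16882462760369/16926659444736 ≈ 0.9974). Hence R_6(7) > 568, i.e. R_6(7) ≥ 569.

Largest n = 568; hence R_6(7) > 568.


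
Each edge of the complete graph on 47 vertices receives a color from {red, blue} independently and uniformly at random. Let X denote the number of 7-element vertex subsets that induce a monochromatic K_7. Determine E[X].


Let X = Σ_S X_S over the C(47, 7) = 62891499 subsets S of size 7, where X_S = 1 if the K_7 on S is monochromatic.
For a fixed S, the K_7 on S has C(7, 2) = 21 edges. P[all 21 edges red] = (1/2)^21, and likewise for blue, so P[monochromatic] = 2·(1/2)^21 = 2^{1 − 21} = 1/1048576.
By linearity of expectation: E[X] = C(47, 7) · 2^{1 − 21} = 62891499 · 1/1048576 = 62891499/1048576.
Numerically: E[X] ≈ 59.9780.

E[X] = C(47,7)·2^(1−C(7,2)) = 62891499/1048576 ≈ 59.9780.


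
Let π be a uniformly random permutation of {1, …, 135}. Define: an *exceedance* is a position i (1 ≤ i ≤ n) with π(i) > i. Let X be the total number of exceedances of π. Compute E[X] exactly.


Write X = Σ_{i=1}^{135} X_i, where X_i = 1_{π(i) > i}.
For each fixed i, π(i) is uniform over {1, …, 135} (marginal of a uniform permutation), so P[π(i) > i] = (n − i)/n. Summing: Σ_{i=1}^{135} (n − i)/n = (0 + 1 + … + 134)/135 = 135(135 − 1)/(2·135) = (135 − 1)/2.
Hence E[X] = Σ_{i=1}^{135} (135 − i)/135 = 67 ≈ 67.000000.

E[X] = 67 = 67.000000.


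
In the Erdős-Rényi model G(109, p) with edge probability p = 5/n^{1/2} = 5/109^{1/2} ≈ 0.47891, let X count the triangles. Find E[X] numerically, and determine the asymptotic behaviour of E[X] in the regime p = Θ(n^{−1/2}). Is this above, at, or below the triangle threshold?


Number of potential triangles: C(109, 3) = 209934.
Each occurs with probability p³ ≈ (0.47891)³ ≈ 1.0984246e-01.
By linearity: E[X] = C(109, 3)·p³ ≈ 209934 · 1.0984246e-01 ≈ 23059.66782.
Since α = 1/2 < 1, p = c/n^{1/2} ≫ 1/n is above the triangle threshold p ~ 1/n. Asymptotically E[X] ~ (c³/6)·n^{3(1−α)} = (5³/6)·n^{1.5} → ∞; triangles are abundant w.h.p.

E[X] ≈ 23059.66782; in regime p = Θ(1/n^{1/2}) E[X] diverges (above the triangle threshold p ~ 1/n).


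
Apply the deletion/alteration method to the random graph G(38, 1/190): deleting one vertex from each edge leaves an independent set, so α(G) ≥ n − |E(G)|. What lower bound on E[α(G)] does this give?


E[|E(G)|] = C(38, 2)·p = 703 · (1/190) = 37/10.
E[α(G)] ≥ n − E[|E(G)|] = 38 − 37/10 = 343/10.
Numerically: ≈ 34.30000.
(This is only a lower bound; the true E[α(G)] may be larger.)

E[α(G)] ≥ 343/10 ≈ 34.30000.


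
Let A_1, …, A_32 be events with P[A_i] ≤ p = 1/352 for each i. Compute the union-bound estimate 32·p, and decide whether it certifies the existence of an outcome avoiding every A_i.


Union bound: P[∪_{i=1}^{32} A_i] ≤ Σ_i P[A_i] ≤ 32·p = 32·(1/352) = 1/11.
Numerically: 1/11 ≈ 0.09091.
Is 1/11 < 1? YES.
Since P[∪ A_i] ≤ 1/11 < 1, the complement has P[∩ A_i^c] ≥ 1 − 1/11 = 10/11 > 0, so some outcome avoids every A_i.

32·p = 1/11 ≈ 0.09091; existence CERTIFIED by the union bound.


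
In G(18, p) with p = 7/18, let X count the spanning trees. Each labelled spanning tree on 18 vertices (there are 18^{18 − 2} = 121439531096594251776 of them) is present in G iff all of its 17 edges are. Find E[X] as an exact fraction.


K_18 has 18^{18 − 2} = 121439531096594251776 labelled spanning trees.
For each such spanning tree H, let X_H = 1 if all 17 edges of H are present in G. Then P[X_H = 1] = p^{17} = (7/18)^{17} = 232630513987207/2185911559738696531968.
By linearity of expectation: E[X] = Σ_H E[X_H] = 121439531096594251776 · p^{17} = 121439531096594251776 · 232630513987207/2185911559738696531968 = 232630513987207/18.
Numerically: E[X] ≈ 1.29239e+13.

E[X] = 121439531096594251776 · (7/18)^{17} = 232630513987207/18 ≈ 1.29239e+13.


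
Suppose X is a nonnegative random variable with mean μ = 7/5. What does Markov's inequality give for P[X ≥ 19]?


μ = E[X] = 7/5, a = 19.
Markov: P[X ≥ 19] ≤ μ/a = (7/5)/19 = 7/95.
Numerically: ≈ 0.0737.
(Since a = 19 > μ = 1.4000, the bound 7/95 is < 1 and informative.)

P[X ≥ 19] ≤ 7/95 ≈ 0.0737.


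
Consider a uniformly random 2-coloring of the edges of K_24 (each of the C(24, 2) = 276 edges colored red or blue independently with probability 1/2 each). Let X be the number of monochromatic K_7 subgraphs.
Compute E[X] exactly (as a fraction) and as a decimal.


Let X = Σ_S X_S over the C(24, 7) = 346104 subsets S of size 7, where X_S = 1 if the K_7 on S is monochromatic.
For a fixed S, the K_7 on S has C(7, 2) = 21 edges. P[all 21 edges red] = (1/2)^21, and likewise for blue, so P[monochromatic] = 2·(1/2)^21 = 2^{1 − 21} = 1/1048576.
By linearity of expectation: E[X] = C(24, 7) · 2^{1 − 21} = 346104 · 1/1048576 = 43263/131072.
Numerically: E[X] ≈ 0.330.

E[X] = C(24,7)·2^(1−C(7,2)) = 43263/131072 ≈ 0.330.


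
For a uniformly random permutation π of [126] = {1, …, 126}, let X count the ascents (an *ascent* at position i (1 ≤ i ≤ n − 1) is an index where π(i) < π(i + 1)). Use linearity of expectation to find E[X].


Write X = Σ X_I over i = 1, …, 125, with X_I the indicator of one ascent.
There are 125 indicators.
For each fixed i, the pair (π(i), π(i+1)) is a uniformly random ordered pair of distinct values from {1, …, 126}; by symmetry P[π(i) < π(i+1)] = 1/2.
By linearity: E[X] = 125 · (1/2) = (126 − 1) · (1/2) = 125/2 ≈ 62.5000.

E[X] = 125/2 = 62.5000.


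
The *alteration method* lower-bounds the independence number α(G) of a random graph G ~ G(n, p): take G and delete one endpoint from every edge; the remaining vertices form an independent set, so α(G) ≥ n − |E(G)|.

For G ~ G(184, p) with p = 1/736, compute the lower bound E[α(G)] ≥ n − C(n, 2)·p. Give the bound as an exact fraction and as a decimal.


E[|E(G)|] = C(184, 2)·p = 16836 · (1/736) = 183/8.
E[α(G)] ≥ n − E[|E(G)|] = 184 − 183/8 = 1289/8.
Numerically: ≈ 161.125000.
(This is only a lower bound; the true E[α(G)] may be larger.)

E[α(G)] ≥ 1289/8 ≈ 161.125000.


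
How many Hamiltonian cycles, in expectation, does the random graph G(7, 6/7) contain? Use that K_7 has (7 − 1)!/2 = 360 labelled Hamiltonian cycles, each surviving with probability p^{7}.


K_7 has (7 − 1)!/2 = 360 labelled Hamiltonian cycles.
For each such Hamiltonian cycle H, let X_H = 1 if all 7 edges of H are present in G. Then P[X_H = 1] = p^{7} = (6/7)^{7} = 279936/823543.
By linearity of expectation: E[X] = Σ_H E[X_H] = 360 · p^{7} = 360 · 279936/823543 = 100776960/823543.
Numerically: E[X] ≈ 122.37.

E[X] = 360 · (6/7)^{7} = 100776960/823543 ≈ 122.37.


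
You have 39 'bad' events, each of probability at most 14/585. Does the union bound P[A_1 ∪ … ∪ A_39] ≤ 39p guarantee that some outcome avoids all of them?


Union bound: P[∪_{i=1}^{39} A_i] ≤ Σ_i P[A_i] ≤ 39·p = 39·(14/585) = 14/15.
Numerically: 14/15 ≈ 0.933333.
Is 14/15 < 1? YES.
Since P[∪ A_i] ≤ 14/15 < 1, the complement has P[∩ A_i^c] ≥ 1 − 14/15 = 1/15 > 0, so some outcome avoids every A_i.

39·p = 14/15 ≈ 0.933333; existence CERTIFIED by the union bound.


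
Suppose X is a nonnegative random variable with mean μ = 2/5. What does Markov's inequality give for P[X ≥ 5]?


μ = E[X] = 2/5, a = 5.
Markov: P[X ≥ 5] ≤ μ/a = (2/5)/5 = 2/25.
Numerically: ≈ 0.0800.
(Since a = 5 > μ = 0.4000, the bound 2/25 is < 1 and informative.)

P[X ≥ 5] ≤ 2/25 ≈ 0.0800.


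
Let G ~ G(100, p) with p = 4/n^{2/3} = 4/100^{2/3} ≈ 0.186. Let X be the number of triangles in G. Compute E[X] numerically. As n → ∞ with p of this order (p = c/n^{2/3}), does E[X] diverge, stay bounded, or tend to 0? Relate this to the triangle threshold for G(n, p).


Number of potential triangles: C(100, 3) = 161700.
Each occurs with probability p³ ≈ (0.186)³ ≈ 6.40000e-03.
By linearity: E[X] = C(100, 3)·p³ ≈ 161700 · 6.40000e-03 ≈ 1034.880.
Since α = 2/3 < 1, p = c/n^{2/3} ≫ 1/n is above the triangle threshold p ~ 1/n. Asymptotically E[X] ~ (c³/6)·n^{3(1−α)} = (4³/6)·n^{1} → ∞; triangles are abundant w.h.p.

E[X] ≈ 1034.880; in regime p = Θ(1/n^{2/3}) E[X] diverges (above the triangle threshold p ~ 1/n).


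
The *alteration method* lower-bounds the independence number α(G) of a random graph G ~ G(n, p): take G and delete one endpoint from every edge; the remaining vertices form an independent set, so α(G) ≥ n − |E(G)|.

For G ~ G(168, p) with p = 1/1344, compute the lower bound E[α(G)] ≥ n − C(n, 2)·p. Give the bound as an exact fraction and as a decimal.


E[|E(G)|] = C(168, 2)·p = 14028 · (1/1344) = 167/16.
E[α(G)] ≥ n − E[|E(G)|] = 168 − 167/16 = 2521/16.
Numerically: ≈ 157.5625.
(This is only a lower bound; the true E[α(G)] may be larger.)

E[α(G)] ≥ 2521/16 ≈ 157.5625.


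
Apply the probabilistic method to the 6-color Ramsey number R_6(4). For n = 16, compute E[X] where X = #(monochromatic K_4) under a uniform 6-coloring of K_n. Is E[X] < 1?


E[X] = C(16, 4) · 6^{1 − 6} = 1820 · 6^{−5} = 1820/7776.
As a reduced fraction: E[X] = 455/1944 ≈ 0.234.
Is E[X] < 1? YES.
Since E[X] < 1, there exists a 6-coloring of K_{16} with no monochromatic K_4; hence R_6(4) > 16.

E[X] = 455/1944 ≈ 0.234; E[X] < 1, so R_6(4) > 16.


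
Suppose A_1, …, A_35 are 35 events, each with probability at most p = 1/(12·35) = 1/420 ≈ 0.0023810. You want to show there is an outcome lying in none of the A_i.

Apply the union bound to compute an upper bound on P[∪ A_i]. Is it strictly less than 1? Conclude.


Union bound: P[∪_{i=1}^{35} A_i] ≤ Σ_i P[A_i] ≤ 35·p = 35·(1/420) = 1/12.
Numerically: 1/12 ≈ 0.0833333.
Is 1/12 < 1? YES.
Since P[∪ A_i] ≤ 1/12 < 1, the complement has P[∩ A_i^c] ≥ 1 − 1/12 = 11/12 > 0, so some outcome avoids every A_i.

35·p = 1/12 ≈ 0.0833333; existence CERTIFIED by the union bound.


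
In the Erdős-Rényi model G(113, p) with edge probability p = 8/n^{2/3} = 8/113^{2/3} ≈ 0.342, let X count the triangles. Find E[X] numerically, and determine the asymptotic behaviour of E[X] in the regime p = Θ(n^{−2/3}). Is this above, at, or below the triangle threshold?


Number of potential triangles: C(113, 3) = 234136.
Each occurs with probability p³ ≈ (0.342)³ ≈ 4.00971e-02.
By linearity: E[X] = C(113, 3)·p³ ≈ 234136 · 4.00971e-02 ≈ 9388.177.
Since α = 2/3 < 1, p = c/n^{2/3} ≫ 1/n is above the triangle threshold p ~ 1/n. Asymptotically E[X] ~ (c³/6)·n^{3(1−α)} = (8³/6)·n^{1} → ∞; triangles are abundant w.h.p.

E[X] ≈ 9388.177; in regime p = Θ(1/n^{2/3}) E[X] diverges (above the triangle threshold p ~ 1/n).


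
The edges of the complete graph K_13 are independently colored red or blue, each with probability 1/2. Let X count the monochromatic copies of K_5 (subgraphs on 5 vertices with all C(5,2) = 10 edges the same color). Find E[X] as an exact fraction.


Let X = Σ_S X_S over the C(13, 5) = 1287 subsets S of size 5, where X_S = 1 if the K_5 on S is monochromatic.
For a fixed S, the K_5 on S has C(5, 2) = 10 edges. P[all 10 edges red] = (1/2)^10, and likewise for blue, so P[monochromatic] = 2·(1/2)^10 = 2^{1 − 10} = 1/512.
Summing: E[X] = C(13, 5) · 2^{1 − 10} = 1287 · 1/512 = 1287/512.
Numerically: E[X] ≈ 2.513672.

E[X] = C(13,5)·2^(1−C(5,2)) = 1287/512 ≈ 2.513672.


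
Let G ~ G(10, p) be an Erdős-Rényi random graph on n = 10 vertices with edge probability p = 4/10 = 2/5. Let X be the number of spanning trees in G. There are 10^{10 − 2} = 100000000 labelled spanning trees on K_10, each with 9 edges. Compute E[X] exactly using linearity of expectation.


K_10 has 10^{10 − 2} = 100000000 labelled spanning trees.
For each such spanning tree H, let X_H = 1 if all 9 edges of H are present in G. Then P[X_H = 1] = p^{9} = (2/5)^{9} = 512/1953125.
By linearity of expectation: E[X] = Σ_H E[X_H] = 100000000 · p^{9} = 100000000 · 512/1953125 = 131072/5.
Numerically: E[X] ≈ 2.62e+04.

E[X] = 100000000 · (2/5)^{9} = 131072/5 ≈ 2.62e+04.


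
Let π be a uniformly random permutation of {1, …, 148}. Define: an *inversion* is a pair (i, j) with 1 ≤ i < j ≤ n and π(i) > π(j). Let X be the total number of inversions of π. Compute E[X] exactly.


Write X = Σ X_I over the C(148, 2) = 10878 pairs i < j, with X_I the indicator of one inversion.
There are 10878 indicators.
For each fixed pair i < j, the values π(i) and π(j) are two distinct elements of {1, …, 148} in uniformly random order; by symmetry P[π(i) > π(j)] = 1/2.
By linearity: E[X] = 10878 · (1/2) = C(148, 2) · (1/2) = 10878/2 = 5439 ≈ 5439.00000.

E[X] = 5439 = 5439.00000.


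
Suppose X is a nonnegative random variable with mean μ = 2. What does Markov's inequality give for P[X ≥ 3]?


μ = E[X] = 2, a = 3.
Markov: P[X ≥ 3] ≤ μ/a = (2)/3 = 2/3.
Numerically: ≈ 0.66667.
(Since a = 3 > μ = 2.00000, the bound 2/3 is < 1 and informative.)

P[X ≥ 3] ≤ 2/3 ≈ 0.66667.


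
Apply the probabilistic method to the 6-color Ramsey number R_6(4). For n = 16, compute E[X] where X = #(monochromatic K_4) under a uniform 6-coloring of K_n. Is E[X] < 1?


E[X] = C(16, 4) · 6^{1 − 6} = 1820 · 6^{−5} = 1820/7776.
As a reduced fraction: E[X] = 455/1944 ≈ 0.23405.
Is E[X] < 1? YES.
Since E[X] < 1, there exists a 6-coloring of K_{16} with no monochromatic K_4; hence R_6(4) > 16.

E[X] = 455/1944 ≈ 0.23405; E[X] < 1, so R_6(4) > 16.


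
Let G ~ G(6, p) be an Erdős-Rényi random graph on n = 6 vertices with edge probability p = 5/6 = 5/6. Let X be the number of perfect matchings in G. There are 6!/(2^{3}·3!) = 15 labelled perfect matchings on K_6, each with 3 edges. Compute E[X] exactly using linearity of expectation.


K_6 has 6!/(2^{3}·3!) = 15 labelled perfect matchings.
For each such perfect matching H, let X_H = 1 if all 3 edges of H are present in G. Then P[X_H = 1] = p^{3} = (5/6)^{3} = 125/216.
By linearity: E[X] = Σ_H E[X_H] = 15 · p^{3} = 15 · 125/216 = 625/72.
Numerically: E[X] ≈ 8.681.

E[X] = 15 · (5/6)^{3} = 625/72 ≈ 8.681.


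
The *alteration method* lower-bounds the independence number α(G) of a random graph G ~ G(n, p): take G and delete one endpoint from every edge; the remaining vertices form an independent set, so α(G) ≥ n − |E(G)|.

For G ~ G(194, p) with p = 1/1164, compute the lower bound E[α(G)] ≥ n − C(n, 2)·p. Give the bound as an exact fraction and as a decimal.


E[|E(G)|] = C(194, 2)·p = 18721 · (1/1164) = 193/12.
E[α(G)] ≥ n − E[|E(G)|] = 194 − 193/12 = 2135/12.
Numerically: ≈ 177.917.
(This is only a lower bound; the true E[α(G)] may be larger.)

E[α(G)] ≥ 2135/12 ≈ 177.917.


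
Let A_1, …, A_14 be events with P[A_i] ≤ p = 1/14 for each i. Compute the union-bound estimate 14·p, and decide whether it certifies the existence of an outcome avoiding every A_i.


Union bound: P[∪_{i=1}^{14} A_i] ≤ Σ_i P[A_i] ≤ 14·p = 14·(1/14) = 1.
Numerically: 1 ≈ 1.00000.
Is 1 < 1? NO.
Since the bound 1 is ≥ 1, the union bound is uninformative here; it does NOT by itself certify existence.

14·p = 1 ≈ 1.00000; existence NOT certified by the union bound.


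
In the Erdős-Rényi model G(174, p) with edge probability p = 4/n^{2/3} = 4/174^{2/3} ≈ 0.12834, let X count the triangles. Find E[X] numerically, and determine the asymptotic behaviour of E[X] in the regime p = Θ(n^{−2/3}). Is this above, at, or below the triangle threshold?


Number of potential triangles: C(174, 3) = 862924.
Each occurs with probability p³ ≈ (0.12834)³ ≈ 2.11388559e-03.
By linearity: E[X] = C(174, 3)·p³ ≈ 862924 · 2.11388559e-03 ≈ 1824.122605.
Since α = 2/3 < 1, p = c/n^{2/3} ≫ 1/n is above the triangle threshold p ~ 1/n. Asymptotically E[X] ~ (c³/6)·n^{3(1−α)} = (4³/6)·n^{1} → ∞; triangles are abundant w.h.p.

E[X] ≈ 1824.122605; in regime p = Θ(1/n^{2/3}) E[X] diverges (above the triangle threshold p ~ 1/n).


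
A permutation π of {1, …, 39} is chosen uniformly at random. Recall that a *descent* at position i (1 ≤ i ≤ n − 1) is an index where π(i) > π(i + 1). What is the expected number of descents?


Write X = Σ X_I over i = 1, …, 38, with X_I the indicator of one descent.
There are 38 indicators.
For each fixed i, the pair (π(i), π(i+1)) is a uniformly random ordered pair of distinct values from {1, …, 39}; by symmetry P[π(i) > π(i+1)] = 1/2.
By linearity: E[X] = 38 · (1/2) = (39 − 1) · (1/2) = 19 ≈ 19.000000.

E[X] = 19 = 19.000000.


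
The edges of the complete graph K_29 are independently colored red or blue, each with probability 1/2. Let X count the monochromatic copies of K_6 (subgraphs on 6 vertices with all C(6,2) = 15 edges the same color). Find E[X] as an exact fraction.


Let X = Σ_S X_S over the C(29, 6) = 475020 subsets S of size 6, where X_S = 1 if the K_6 on S is monochromatic.
For a fixed S, the K_6 on S has C(6, 2) = 15 edges. P[all 15 edges red] = (1/2)^15, and likewise for blue, so P[monochromatic] = 2·(1/2)^15 = 2^{1 − 15} = 1/16384.
By linearity: E[X] = C(29, 6) · 2^{1 − 15} = 475020 · 1/16384 = 118755/4096.
Numerically: E[X] ≈ 28.9929.

E[X] = C(29,6)·2^(1−C(6,2)) = 118755/4096 ≈ 28.9929.


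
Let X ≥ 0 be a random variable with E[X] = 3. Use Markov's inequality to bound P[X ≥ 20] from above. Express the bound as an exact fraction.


μ = E[X] = 3, a = 20.
Markov: P[X ≥ 20] ≤ μ/a = (3)/20 = 3/20.
Numerically: ≈ 0.150.
(Since a = 20 > μ = 3.000, the bound 3/20 is < 1 and informative.)

P[X ≥ 20] ≤ 3/20 ≈ 0.150.


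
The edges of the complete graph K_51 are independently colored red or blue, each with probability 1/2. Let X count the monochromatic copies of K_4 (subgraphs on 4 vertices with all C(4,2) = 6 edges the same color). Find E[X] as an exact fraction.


Let X = Σ_S X_S over the C(51, 4) = 249900 subsets S of size 4, where X_S = 1 if the K_4 on S is monochromatic.
For a fixed S, the K_4 on S has C(4, 2) = 6 edges. P[all 6 edges red] = (1/2)^6, and likewise for blue, so P[monochromatic] = 2·(1/2)^6 = 2^{1 − 6} = 1/32.
Summing: E[X] = C(51, 4) · 2^{1 − 6} = 249900 · 1/32 = 62475/8.
Numerically: E[X] ≈ 7809.37500.

E[X] = C(51,4)·2^(1−C(4,2)) = 62475/8 ≈ 7809.37500.


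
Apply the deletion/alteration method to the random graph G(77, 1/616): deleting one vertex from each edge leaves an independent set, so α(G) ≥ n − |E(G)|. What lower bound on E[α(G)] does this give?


E[|E(G)|] = C(77, 2)·p = 2926 · (1/616) = 19/4.
E[α(G)] ≥ n − E[|E(G)|] = 77 − 19/4 = 289/4.
Numerically: ≈ 72.250.
(This is only a lower bound; the true E[α(G)] may be larger.)

E[α(G)] ≥ 289/4 ≈ 72.250.


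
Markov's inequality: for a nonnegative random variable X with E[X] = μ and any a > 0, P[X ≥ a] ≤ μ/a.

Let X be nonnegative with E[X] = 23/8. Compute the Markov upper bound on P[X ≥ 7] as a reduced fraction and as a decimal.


μ = E[X] = 23/8, a = 7.
Markov: P[X ≥ 7] ≤ μ/a = (23/8)/7 = 23/56.
Numerically: ≈ 0.41071.
(Since a = 7 > μ = 2.87500, the bound 23/56 is < 1 and informative.)

P[X ≥ 7] ≤ 23/56 ≈ 0.41071.


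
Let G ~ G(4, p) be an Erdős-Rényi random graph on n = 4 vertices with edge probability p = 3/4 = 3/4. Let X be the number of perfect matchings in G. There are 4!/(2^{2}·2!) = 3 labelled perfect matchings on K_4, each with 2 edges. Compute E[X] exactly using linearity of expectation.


K_4 has 4!/(2^{2}·2!) = 3 labelled perfect matchings.
For each such perfect matching H, let X_H = 1 if all 2 edges of H are present in G. Then P[X_H = 1] = p^{2} = (3/4)^{2} = 9/16.
By linearity: E[X] = Σ_H E[X_H] = 3 · p^{2} = 3 · 9/16 = 27/16.
Numerically: E[X] ≈ 1.688.

E[X] = 3 · (3/4)^{2} = 27/16 ≈ 1.688.


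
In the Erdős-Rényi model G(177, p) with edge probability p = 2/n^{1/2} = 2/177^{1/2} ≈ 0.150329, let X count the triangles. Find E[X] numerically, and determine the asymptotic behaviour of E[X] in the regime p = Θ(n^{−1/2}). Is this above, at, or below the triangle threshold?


Number of potential triangles: C(177, 3) = 908600.
Each occurs with probability p³ ≈ (0.150329)³ ≈ 3.39727018e-03.
By linearity: E[X] = C(177, 3)·p³ ≈ 908600 · 3.39727018e-03 ≈ 3086.759688.
Since α = 1/2 < 1, p = c/n^{1/2} ≫ 1/n is above the triangle threshold p ~ 1/n. Asymptotically E[X] ~ (c³/6)·n^{3(1−α)} = (2³/6)·n^{1.5} → ∞; triangles are abundant w.h.p.

E[X] ≈ 3086.759688; in regime p = Θ(1/n^{1/2}) E[X] diverges (above the triangle threshold p ~ 1/n).


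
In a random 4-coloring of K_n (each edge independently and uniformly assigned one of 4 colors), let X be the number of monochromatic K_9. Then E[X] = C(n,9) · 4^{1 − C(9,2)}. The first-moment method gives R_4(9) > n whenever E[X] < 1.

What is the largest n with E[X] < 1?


We need C(n, 9) · 4^{1 − 36} < 1, i.e. C(n, 9) < 4^{36 − 1} = 1180591620717411303424.
Check values of n near the boundary:
  n = 909: C(909, 9) = 1122169012923711463931; 1122169012923711463931 < 1180591620717411303424? YES
  n = 910: C(910, 9) = 1133378248346922788210; 1133378248346922788210 < 1180591620717411303424? YES
  n = 911: C(911, 9) = 1144686900492291197405; 1144686900492291197405 < 1180591620717411303424? YES
  n = 912: C(912, 9) = 1156095740032081475120; 1156095740032081475120 < 1180591620717411303424? YES
  n = 913: C(913, 9) = 1167605542753639808390; 1167605542753639808390 < 1180591620717411303424? YES
  n = 914: C(914, 9) = 1179217089587653905932; 1179217089587653905932 < 1180591620717411303424? YES
  n = 915: C(915, 9) = 1190931166636537885130; 1190931166636537885130 < 1180591620717411303424? NO
  n = 916: C(916, 9) = 1202748565202942340440; 1202748565202942340440 < 1180591620717411303424? NO
The largest n with C(n, 9) < 1180591620717411303424 is n = 914 (where E[X] = 294804272396913476483/295147905179352825856 ≈ 0.9988). Hence R_4(9) > 914, i.e. R_4(9) ≥ 915.

Largest n = 914; hence R_4(9) > 914.


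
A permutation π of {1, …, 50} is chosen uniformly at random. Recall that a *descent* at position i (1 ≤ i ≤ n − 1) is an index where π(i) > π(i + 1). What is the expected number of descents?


Write X = Σ X_I over i = 1, …, 49, with X_I the indicator of one descent.
There are 49 indicators.
For each fixed i, the pair (π(i), π(i+1)) is a uniformly random ordered pair of distinct values from {1, …, 50}; by symmetry P[π(i) > π(i+1)] = 1/2.
By linearity: E[X] = 49 · (1/2) = (50 − 1) · (1/2) = 49/2 ≈ 24.50000.

E[X] = 49/2 = 24.50000.


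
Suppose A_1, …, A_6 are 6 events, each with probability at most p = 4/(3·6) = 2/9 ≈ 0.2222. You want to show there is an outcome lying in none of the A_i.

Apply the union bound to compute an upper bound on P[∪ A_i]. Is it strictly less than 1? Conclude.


Union bound: P[∪_{i=1}^{6} A_i] ≤ Σ_i P[A_i] ≤ 6·p = 6·(2/9) = 4/3.
Numerically: 4/3 ≈ 1.3333.
Is 4/3 < 1? NO.
Since the bound 4/3 is ≥ 1, the union bound is uninformative here; it does NOT by itself certify existence.

6·p = 4/3 ≈ 1.3333; existence NOT certified by the union bound.


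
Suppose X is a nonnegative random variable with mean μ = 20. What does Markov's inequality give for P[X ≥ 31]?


μ = E[X] = 20, a = 31.
Markov: P[X ≥ 31] ≤ μ/a = (20)/31 = 20/31.
Numerically: ≈ 0.6452.
(Since a = 31 > μ = 20.0000, the bound 20/31 is < 1 and informative.)

P[X ≥ 31] ≤ 20/31 ≈ 0.6452.


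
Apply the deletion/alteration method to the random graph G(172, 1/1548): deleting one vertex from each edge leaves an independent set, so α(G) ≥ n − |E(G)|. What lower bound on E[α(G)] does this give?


E[|E(G)|] = C(172, 2)·p = 14706 · (1/1548) = 19/2.
E[α(G)] ≥ n − E[|E(G)|] = 172 − 19/2 = 325/2.
Numerically: ≈ 162.500.
(This is only a lower bound; the true E[α(G)] may be larger.)

E[α(G)] ≥ 325/2 ≈ 162.500.


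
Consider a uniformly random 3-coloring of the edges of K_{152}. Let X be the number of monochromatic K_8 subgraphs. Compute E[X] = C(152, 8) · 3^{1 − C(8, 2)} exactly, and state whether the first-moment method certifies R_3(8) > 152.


E[X] = C(152, 8) · 3^{1 − 28} = 5859727868575 · 3^{−27} = 5859727868575/7625597484987.
As a reduced fraction: E[X] = 5859727868575/7625597484987 ≈ 0.7684.
Is E[X] < 1? YES.
Since E[X] < 1, there exists a 3-coloring of K_{152} with no monochromatic K_8; hence R_3(8) > 152.

E[X] = 5859727868575/7625597484987 ≈ 0.7684; E[X] < 1, so R_3(8) > 152.


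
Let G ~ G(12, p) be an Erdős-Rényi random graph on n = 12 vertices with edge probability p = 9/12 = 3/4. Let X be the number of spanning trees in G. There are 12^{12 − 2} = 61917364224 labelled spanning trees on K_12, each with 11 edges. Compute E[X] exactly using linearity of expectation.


K_12 has 12^{12 − 2} = 61917364224 labelled spanning trees.
For each such spanning tree H, let X_H = 1 if all 11 edges of H are present in G. Then P[X_H = 1] = p^{11} = (3/4)^{11} = 177147/4194304.
Summing the indicators: E[X] = Σ_H E[X_H] = 61917364224 · p^{11} = 61917364224 · 177147/4194304 = 10460353203/4.
Numerically: E[X] ≈ 2.61509e+09.

E[X] = 61917364224 · (3/4)^{11} = 10460353203/4 ≈ 2.61509e+09.


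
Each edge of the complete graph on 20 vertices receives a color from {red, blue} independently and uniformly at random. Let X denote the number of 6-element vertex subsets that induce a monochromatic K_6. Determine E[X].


Let X = Σ_S X_S over the C(20, 6) = 38760 subsets S of size 6, where X_S = 1 if the K_6 on S is monochromatic.
For a fixed S, the K_6 on S has C(6, 2) = 15 edges. P[all 15 edges red] = (1/2)^15, and likewise for blue, so P[monochromatic] = 2·(1/2)^15 = 2^{1 − 15} = 1/16384.
By linearity: E[X] = C(20, 6) · 2^{1 − 15} = 38760 · 1/16384 = 4845/2048.
Numerically: E[X] ≈ 2.36572.

E[X] = C(20,6)·2^(1−C(6,2)) = 4845/2048 ≈ 2.36572.


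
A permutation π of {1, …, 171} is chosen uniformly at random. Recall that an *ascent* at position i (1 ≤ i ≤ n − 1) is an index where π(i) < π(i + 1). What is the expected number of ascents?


Write X = Σ X_I over i = 1, …, 170, with X_I the indicator of one ascent.
There are 170 indicators.
For each fixed i, the pair (π(i), π(i+1)) is a uniformly random ordered pair of distinct values from {1, …, 171}; by symmetry P[π(i) < π(i+1)] = 1/2.
By linearity: E[X] = 170 · (1/2) = (171 − 1) · (1/2) = 85 ≈ 85.0000.

E[X] = 85 = 85.0000.


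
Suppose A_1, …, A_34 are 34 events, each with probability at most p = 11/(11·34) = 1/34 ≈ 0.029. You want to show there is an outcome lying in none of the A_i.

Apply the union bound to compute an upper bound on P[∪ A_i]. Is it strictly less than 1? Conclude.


Union bound: P[∪_{i=1}^{34} A_i] ≤ Σ_i P[A_i] ≤ 34·p = 34·(1/34) = 1.
Numerically: 1 ≈ 1.000.
Is 1 < 1? NO.
Since the bound 1 is ≥ 1, the union bound is uninformative here; it does NOT by itself certify existence.

34·p = 1 ≈ 1.000; existence NOT certified by the union bound.


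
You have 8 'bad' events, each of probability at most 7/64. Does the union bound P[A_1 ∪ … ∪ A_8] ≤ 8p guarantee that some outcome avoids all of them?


Union bound: P[∪_{i=1}^{8} A_i] ≤ Σ_i P[A_i] ≤ 8·p = 8·(7/64) = 7/8.
Numerically: 7/8 ≈ 0.8750000.
Is 7/8 < 1? YES.
Since P[∪ A_i] ≤ 7/8 < 1, the complement has P[∩ A_i^c] ≥ 1 − 7/8 = 1/8 > 0, so some outcome avoids every A_i.

8·p = 7/8 ≈ 0.8750000; existence CERTIFIED by the union bound.


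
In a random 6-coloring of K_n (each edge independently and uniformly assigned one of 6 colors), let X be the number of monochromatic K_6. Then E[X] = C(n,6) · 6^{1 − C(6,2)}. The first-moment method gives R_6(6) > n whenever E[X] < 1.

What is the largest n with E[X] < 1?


We need C(n, 6) · 6^{1 − 15} < 1, i.e. C(n, 6) < 6^{15 − 1} = 78364164096.
Check values of n near the boundary:
  n = 194: C(194, 6) = 68482017072; 68482017072 < 78364164096? YES
  n = 195: C(195, 6) = 70656049360; 70656049360 < 78364164096? YES
  n = 196: C(196, 6) = 72887293024; 72887293024 < 78364164096? YES
  n = 197: C(197, 6) = 75176946208; 75176946208 < 78364164096? YES
  n = 198: C(198, 6) = 77526225777; 77526225777 < 78364164096? YES
  n = 199: C(199, 6) = 79936367511; 79936367511 < 78364164096? NO
The largest n with C(n, 6) < 78364164096 is n = 198 (where E[X] = 25842075259/26121388032 ≈ 0.989). Hence R_6(6) > 198, i.e. R_6(6) ≥ 199.

Largest n = 198; hence R_6(6) > 198.


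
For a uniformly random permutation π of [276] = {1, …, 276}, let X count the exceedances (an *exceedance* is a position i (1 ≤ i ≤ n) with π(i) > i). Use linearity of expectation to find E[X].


Write X = Σ_{i=1}^{276} X_i, where X_i = 1_{π(i) > i}.
For each fixed i, π(i) is uniform over {1, …, 276} (marginal of a uniform permutation), so P[π(i) > i] = (n − i)/n. Summing: Σ_{i=1}^{276} (n − i)/n = (0 + 1 + … + 275)/276 = 276(276 − 1)/(2·276) = (276 − 1)/2.
Hence E[X] = Σ_{i=1}^{276} (276 − i)/276 = 275/2 ≈ 137.5000.

E[X] = 275/2 = 137.5000.


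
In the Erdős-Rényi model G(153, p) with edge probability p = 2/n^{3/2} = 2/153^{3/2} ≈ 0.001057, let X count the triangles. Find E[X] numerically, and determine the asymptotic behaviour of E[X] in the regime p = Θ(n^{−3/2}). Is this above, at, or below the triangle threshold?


Number of potential triangles: C(153, 3) = 585276.
Each occurs with probability p³ ≈ (0.001057)³ ≈ 1.180262e-09.
By linearity: E[X] = C(153, 3)·p³ ≈ 585276 · 1.180262e-09 ≈ 0.0007.
Since α = 3/2 > 1, p = c/n^{3/2} = o(1/n) is below the triangle threshold p ~ 1/n. Asymptotically E[X] ~ (c³/6)·n^{3(1−α)} = (2³/6)·n^{-1.5} → 0, so by Markov's inequality G has no triangles w.h.p.

E[X] ≈ 0.0007; in regime p = Θ(1/n^{3/2}) E[X] tends to 0 (below the triangle threshold p ~ 1/n).


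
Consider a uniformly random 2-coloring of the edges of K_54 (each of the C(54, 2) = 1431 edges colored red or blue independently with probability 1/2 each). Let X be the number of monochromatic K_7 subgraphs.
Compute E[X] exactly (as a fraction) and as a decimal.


Let X = Σ_S X_S over the C(54, 7) = 177100560 subsets S of size 7, where X_S = 1 if the K_7 on S is monochromatic.
For a fixed S, the K_7 on S has C(7, 2) = 21 edges. P[all 21 edges red] = (1/2)^21, and likewise for blue, so P[monochromatic] = 2·(1/2)^21 = 2^{1 − 21} = 1/1048576.
By linearity: E[X] = C(54, 7) · 2^{1 − 21} = 177100560 · 1/1048576 = 11068785/65536.
Numerically: E[X] ≈ 168.896255.

E[X] = C(54,7)·2^(1−C(7,2)) = 11068785/65536 ≈ 168.896255.


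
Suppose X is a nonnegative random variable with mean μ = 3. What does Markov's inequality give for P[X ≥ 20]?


μ = E[X] = 3, a = 20.
Markov: P[X ≥ 20] ≤ μ/a = (3)/20 = 3/20.
Numerically: ≈ 0.150.
(Since a = 20 > μ = 3.000, the bound 3/20 is < 1 and informative.)

P[X ≥ 20] ≤ 3/20 ≈ 0.150.


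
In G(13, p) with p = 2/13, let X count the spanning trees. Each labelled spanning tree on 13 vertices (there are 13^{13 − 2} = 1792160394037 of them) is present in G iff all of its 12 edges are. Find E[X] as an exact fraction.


K_13 has 13^{13 − 2} = 1792160394037 labelled spanning trees.
For each such spanning tree H, let X_H = 1 if all 12 edges of H are present in G. Then P[X_H = 1] = p^{12} = (2/13)^{12} = 4096/23298085122481.
By linearity: E[X] = Σ_H E[X_H] = 1792160394037 · p^{12} = 1792160394037 · 4096/23298085122481 = 4096/13.
Numerically: E[X] ≈ 315.1.

E[X] = 1792160394037 · (2/13)^{12} = 4096/13 ≈ 315.1.


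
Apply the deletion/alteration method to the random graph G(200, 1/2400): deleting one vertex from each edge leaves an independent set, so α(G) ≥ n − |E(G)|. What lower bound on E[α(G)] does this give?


E[|E(G)|] = C(200, 2)·p = 19900 · (1/2400) = 199/24.
E[α(G)] ≥ n − E[|E(G)|] = 200 − 199/24 = 4601/24.
Numerically: ≈ 191.70833.
(This is only a lower bound; the true E[α(G)] may be larger.)

E[α(G)] ≥ 4601/24 ≈ 191.70833.


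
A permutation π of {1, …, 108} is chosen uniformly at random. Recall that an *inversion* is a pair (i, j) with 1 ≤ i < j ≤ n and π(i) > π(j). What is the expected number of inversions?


Write X = Σ X_I over the C(108, 2) = 5778 pairs i < j, with X_I the indicator of one inversion.
There are 5778 indicators.
For each fixed pair i < j, the values π(i) and π(j) are two distinct elements of {1, …, 108} in uniformly random order; by symmetry P[π(i) > π(j)] = 1/2.
By linearity: E[X] = 5778 · (1/2) = C(108, 2) · (1/2) = 5778/2 = 2889 ≈ 2889.00000.

E[X] = 2889 = 2889.00000.
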